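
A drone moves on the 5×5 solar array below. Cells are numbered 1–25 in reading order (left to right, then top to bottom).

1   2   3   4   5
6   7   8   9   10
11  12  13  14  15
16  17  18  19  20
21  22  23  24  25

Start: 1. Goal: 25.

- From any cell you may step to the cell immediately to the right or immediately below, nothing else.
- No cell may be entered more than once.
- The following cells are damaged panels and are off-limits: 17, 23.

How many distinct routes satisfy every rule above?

47

A right/down-only route from 1 to 25 makes exactly 4 down-moves and 4 right-moves in some order.
With no other constraints that would be C(8,4) = 70 routes.
Subtract routes through each blocked cell (inclusion–exclusion for overlaps): − through 17: 16 − through 23: 15 + through 17&23: 8 → 47.
That gives 47 routes.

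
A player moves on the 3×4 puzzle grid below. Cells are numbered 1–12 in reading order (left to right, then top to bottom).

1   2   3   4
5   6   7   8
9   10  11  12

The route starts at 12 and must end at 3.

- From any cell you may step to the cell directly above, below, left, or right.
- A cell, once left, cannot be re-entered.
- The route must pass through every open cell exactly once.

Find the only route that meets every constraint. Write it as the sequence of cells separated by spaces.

Need to visit all 12 open cells exactly once, starting at 12 and ending at 3.
Cell 9 has only two open neighbours (5 and 10), so the path must pass straight through it: one of those is the cell it's entered from and the other is where it exits.
Route from 12: left 3 to 9, up 2 to 1, right 1 to 2, down 1 to 6, right 2 to 8, up 1 to 4, left 1 to 3 — 11 moves in all.
Check: all 12 open cells covered.

12 11 10 9 5 1 2 6 7 8 4 3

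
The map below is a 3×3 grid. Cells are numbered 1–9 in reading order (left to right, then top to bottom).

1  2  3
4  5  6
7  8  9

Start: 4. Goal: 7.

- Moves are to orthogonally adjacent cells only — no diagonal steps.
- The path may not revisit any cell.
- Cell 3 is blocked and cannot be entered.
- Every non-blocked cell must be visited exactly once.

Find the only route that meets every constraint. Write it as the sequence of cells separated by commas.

Need to visit all 8 open cells exactly once, starting at 4 and ending at 7.
Cell 1 has only two open neighbours (4 and 2), so the path must pass straight through it: one of those is the cell it's entered from and the other is where it exits.
Route from 4: up to 1, right to 2, down to 5, right to 6, down to 9, 2× left (reaching 7) — 7 moves in all.
Check: all 8 open cells covered.

4, 1, 2, 5, 6, 9, 8, 7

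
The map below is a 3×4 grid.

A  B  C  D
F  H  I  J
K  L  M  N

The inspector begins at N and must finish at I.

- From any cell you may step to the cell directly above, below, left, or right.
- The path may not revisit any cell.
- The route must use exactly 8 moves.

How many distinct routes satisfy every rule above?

Need simple routes of exactly 8 moves from N to I (Manhattan distance 2, so 3 moves are spent on a detour and 3 undoing it).
Enumerating: N J D C B H L M I | N J D C B A F H I | N M L H B C D J I | N M L H F A B C I | N M L K F A B H I | N M L K F A B C I | N M L K F H B C I.
That gives 7 routes.

7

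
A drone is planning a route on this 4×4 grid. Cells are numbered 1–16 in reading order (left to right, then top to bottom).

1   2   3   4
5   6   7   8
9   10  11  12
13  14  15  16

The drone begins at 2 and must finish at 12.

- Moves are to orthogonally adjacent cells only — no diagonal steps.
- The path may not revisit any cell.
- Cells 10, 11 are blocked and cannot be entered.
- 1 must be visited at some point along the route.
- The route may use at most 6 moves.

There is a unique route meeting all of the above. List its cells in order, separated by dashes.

Any route must reach 1 and still end at 12 within 6 moves, so the order of the required stops is forced.
Route from 2: left 1 to 1, down 1 to 5, right 3 to 8, down 1 to 12 — 6 moves in all.
Check: all required cells visited; 6 ≤ 6 moves.

2 - 1 - 5 - 6 - 7 - 8 - 12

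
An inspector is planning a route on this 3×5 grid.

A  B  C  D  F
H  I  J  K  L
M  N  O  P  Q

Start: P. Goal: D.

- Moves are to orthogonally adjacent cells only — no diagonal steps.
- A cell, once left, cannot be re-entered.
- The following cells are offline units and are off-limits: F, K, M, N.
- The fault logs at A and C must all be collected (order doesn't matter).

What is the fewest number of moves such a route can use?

Any route passes through A and C in some order between P and D. Summing Manhattan distances along each leg and taking the cheapest ordering (P → C → A → D) gives a lower bound of 3 + 2 + 3 = 8 moves.
A route of 8 moves achieves this: P → O → J → I → H → A → B → C → D.
Since 8 matches the lower bound, it is optimal.

8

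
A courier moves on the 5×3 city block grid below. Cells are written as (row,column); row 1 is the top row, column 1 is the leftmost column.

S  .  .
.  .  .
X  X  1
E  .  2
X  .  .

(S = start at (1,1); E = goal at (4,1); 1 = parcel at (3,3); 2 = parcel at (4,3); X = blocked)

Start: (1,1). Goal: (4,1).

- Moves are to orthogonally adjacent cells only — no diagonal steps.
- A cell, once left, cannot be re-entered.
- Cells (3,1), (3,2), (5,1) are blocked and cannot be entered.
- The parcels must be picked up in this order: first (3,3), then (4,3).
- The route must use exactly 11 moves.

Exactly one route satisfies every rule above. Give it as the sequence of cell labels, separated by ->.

(1,1) -> (2,1) -> (2,2) -> (1,2) -> (1,3) -> (2,3) -> (3,3) -> (4,3) -> (5,3) -> (5,2) -> (4,2) -> (4,1)

The waypoints must appear in the order (3,3), (4,3), with no cell reused.
Route from (1,1): down to (2,1), right to (2,2), up to (1,2), right to (1,3), 4× down (reaching (5,3)), left to (5,2), up to (4,2), left to (4,1) — 11 moves in all.
Check: order respected (1 at step 6, 2 at step 7); 11 moves as required.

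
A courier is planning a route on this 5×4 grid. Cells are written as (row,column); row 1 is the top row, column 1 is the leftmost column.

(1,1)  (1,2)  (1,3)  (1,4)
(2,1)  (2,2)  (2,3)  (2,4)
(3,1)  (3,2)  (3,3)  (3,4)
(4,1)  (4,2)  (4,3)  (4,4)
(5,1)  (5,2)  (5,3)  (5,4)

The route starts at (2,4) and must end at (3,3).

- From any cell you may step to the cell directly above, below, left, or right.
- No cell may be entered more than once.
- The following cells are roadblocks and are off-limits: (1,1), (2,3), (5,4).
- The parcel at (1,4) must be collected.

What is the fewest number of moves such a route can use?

6

Any route passes through (1,4) somewhere between (2,4) and (3,3). Summing Manhattan distances along the two legs ((2,4) → (1,4) → (3,3)) gives a lower bound of 1 + 3 = 4 moves.
The shortest route satisfying every rule uses 6 moves: (2,4) → (1,4) → (1,3) → (1,2) → (2,2) → (3,2) → (3,3).
The bound of 4 isn't tight here; checking systematically, no route of length 4 through 5 satisfies every constraint, so 6 is the minimum.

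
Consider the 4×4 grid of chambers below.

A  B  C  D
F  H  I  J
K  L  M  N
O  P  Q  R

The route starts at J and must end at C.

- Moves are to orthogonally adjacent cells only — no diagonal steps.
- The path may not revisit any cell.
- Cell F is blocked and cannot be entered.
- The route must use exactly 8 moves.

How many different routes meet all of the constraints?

9

Need simple routes of exactly 8 moves from J to C (Manhattan distance 2, so 3 moves are spent on a detour and 3 undoing it).
Branch systematically from the start, pruning whenever the remaining move budget drops below the Manhattan distance to C or differs from it in parity. Grouping the completions by first move — via N: 8; via I: 1 (no valid completion starts via D) — and summing: 8 + 1 = 9.
That gives 9 routes.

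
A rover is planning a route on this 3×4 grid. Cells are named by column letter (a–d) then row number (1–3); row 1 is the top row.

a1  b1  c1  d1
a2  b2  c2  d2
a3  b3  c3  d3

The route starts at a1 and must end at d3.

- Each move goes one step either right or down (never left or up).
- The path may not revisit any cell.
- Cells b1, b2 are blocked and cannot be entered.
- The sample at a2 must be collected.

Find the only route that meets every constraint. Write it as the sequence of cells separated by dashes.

Moves only go right or down, so the column and row indices never decrease.
Route from a1: down 2 to a3, right 3 to d3 — 5 moves in all.
Check: all required cells visited.

a1 - a2 - a3 - b3 - c3 - d3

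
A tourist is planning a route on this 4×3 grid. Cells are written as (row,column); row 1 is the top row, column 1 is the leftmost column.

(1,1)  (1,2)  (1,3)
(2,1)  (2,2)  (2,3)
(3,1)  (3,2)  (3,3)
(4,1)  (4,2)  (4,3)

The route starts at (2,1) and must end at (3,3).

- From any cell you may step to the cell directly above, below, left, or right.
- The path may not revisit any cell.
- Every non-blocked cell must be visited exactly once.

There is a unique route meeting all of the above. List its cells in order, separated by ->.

Need to visit all 12 open cells exactly once, starting at (2,1) and ending at (3,3).
Cell (1,3) has only two open neighbours ((2,3) and (1,2)), so the path must pass straight through it: one of those is the cell it's entered from and the other is where it exits.
Route from (2,1): up 1 to (1,1), right 2 to (1,3), down 1 to (2,3), left 1 to (2,2), down 1 to (3,2), left 1 to (3,1), down 1 to (4,1), right 2 to (4,3), up 1 to (3,3) — 11 moves in all.
Check: all 12 open cells covered.

(2,1) -> (1,1) -> (1,2) -> (1,3) -> (2,3) -> (2,2) -> (3,2) -> (3,1) -> (4,1) -> (4,2) -> (4,3) -> (3,3)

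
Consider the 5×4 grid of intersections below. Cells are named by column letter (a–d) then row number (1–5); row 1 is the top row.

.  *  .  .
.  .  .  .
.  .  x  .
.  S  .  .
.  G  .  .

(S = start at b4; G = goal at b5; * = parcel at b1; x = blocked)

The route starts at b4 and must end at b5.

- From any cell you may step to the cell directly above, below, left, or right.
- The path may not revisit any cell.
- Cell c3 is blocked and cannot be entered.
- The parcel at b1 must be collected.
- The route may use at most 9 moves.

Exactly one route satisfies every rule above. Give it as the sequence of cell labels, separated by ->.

b4 -> b3 -> b2 -> b1 -> a1 -> a2 -> a3 -> a4 -> a5 -> b5

Any route must reach b1 and still end at b5 within 9 moves, so the order of the required stops is forced.
Route from b4: 3× up (reaching b1), left to a1, 4× down (reaching a5), right to b5 — 9 moves in all.
Check: all required cells visited; 9 ≤ 9 moves.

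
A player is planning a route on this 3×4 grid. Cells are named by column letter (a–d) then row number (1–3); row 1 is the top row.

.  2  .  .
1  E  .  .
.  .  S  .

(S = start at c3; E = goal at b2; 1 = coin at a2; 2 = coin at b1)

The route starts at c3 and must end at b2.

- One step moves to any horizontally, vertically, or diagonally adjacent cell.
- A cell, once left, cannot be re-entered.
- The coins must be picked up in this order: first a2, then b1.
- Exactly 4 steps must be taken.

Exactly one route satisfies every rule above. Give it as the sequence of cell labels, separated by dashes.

The waypoints must appear in the order a2, b1, with no cell reused.
Route from c3: left to b3, up-left to a2, up-right to b1, down to b2 — 4 moves in all.
Check: order respected (1 at step 2, 2 at step 3); 4 moves as required.

c3 - b3 - a2 - b1 - b2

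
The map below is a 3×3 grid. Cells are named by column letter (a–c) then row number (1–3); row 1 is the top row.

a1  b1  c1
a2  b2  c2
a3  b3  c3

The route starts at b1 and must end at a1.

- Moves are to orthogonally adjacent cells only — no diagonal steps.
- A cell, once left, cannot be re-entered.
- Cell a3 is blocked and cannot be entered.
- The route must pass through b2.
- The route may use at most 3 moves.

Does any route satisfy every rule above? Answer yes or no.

One route that works: b1 → b2 → a2 → a1.

yes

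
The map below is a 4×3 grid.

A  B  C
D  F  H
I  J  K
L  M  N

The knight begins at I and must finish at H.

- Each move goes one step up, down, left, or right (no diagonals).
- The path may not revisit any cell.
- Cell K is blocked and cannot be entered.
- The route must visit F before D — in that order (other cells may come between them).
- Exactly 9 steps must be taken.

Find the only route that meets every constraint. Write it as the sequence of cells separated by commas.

I, L, M, J, F, D, A, B, C, H

The waypoints must appear in the order F, D, with no cell reused.
Route from I: down to L, right to M, 2× up (reaching F), left to D, up to A, 2× right (reaching C), down to H — 9 moves in all.
Check: order respected (F at step 4, D at step 5); 9 moves as required.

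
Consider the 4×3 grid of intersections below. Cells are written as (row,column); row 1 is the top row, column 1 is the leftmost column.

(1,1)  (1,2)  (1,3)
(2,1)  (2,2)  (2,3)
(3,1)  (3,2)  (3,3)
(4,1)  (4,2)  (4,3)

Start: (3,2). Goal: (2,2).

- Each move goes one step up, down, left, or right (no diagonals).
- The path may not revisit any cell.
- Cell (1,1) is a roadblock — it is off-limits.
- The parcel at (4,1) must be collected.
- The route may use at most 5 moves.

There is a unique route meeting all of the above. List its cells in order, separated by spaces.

(3,2) (4,2) (4,1) (3,1) (2,1) (2,2)

Any route must reach (4,1) and still end at (2,2) within 5 moves, so the order of the required stops is forced.
Route from (3,2): down to (4,2), left to (4,1), 2× up (reaching (2,1)), right to (2,2) — 5 moves in all.
Check: all required cells visited; 5 ≤ 5 moves.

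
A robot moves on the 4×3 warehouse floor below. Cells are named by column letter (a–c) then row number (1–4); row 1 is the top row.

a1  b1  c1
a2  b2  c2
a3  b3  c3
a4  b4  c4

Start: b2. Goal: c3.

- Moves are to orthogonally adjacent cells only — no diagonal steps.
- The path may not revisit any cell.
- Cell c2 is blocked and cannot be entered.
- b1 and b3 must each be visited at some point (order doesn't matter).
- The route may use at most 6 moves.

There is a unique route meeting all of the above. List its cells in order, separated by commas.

b2, b1, a1, a2, a3, b3, c3

The budget equals the shortest possible length, so every move has to be on a shortest route through the required cells.
Route from b2: up 1 to b1, left 1 to a1, down 2 to a3, right 2 to c3 — 6 moves in all.
Check: all required cells visited; 6 ≤ 6 moves.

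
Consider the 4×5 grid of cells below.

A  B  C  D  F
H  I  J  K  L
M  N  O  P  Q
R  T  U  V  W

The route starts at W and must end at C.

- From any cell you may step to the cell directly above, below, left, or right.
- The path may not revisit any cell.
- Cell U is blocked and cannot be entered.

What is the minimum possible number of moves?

5

The Manhattan distance from W to C is |4−1| + |5−3| = 5, so at least 5 moves are needed.
A route of 5 moves achieves this: W → Q → L → F → D → C.
Since 5 matches the lower bound, it is optimal.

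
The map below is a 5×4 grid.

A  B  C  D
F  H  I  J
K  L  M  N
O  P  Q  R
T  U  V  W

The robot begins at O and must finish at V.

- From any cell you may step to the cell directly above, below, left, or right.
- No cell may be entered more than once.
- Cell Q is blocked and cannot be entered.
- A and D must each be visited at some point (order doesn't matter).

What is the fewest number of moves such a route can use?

11

Any route passes through A and D in some order between O and V. Summing Manhattan distances along each leg and taking the cheapest ordering (O → A → D → V) gives a lower bound of 3 + 3 + 5 = 11 moves.
A route of 11 moves achieves this: O → K → F → A → B → C → D → J → N → R → W → V.
Since 11 matches the lower bound, it is optimal.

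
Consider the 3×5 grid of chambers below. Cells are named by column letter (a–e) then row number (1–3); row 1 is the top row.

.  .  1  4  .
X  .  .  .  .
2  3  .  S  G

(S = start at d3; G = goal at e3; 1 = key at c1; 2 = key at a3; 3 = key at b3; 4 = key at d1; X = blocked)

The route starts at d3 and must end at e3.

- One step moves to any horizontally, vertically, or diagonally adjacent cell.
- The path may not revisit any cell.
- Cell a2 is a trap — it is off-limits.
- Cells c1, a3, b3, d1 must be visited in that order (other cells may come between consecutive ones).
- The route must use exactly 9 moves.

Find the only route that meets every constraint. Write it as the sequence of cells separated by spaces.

The waypoints must appear in the order c1, a3, b3, d1, with no cell reused.
Route from d3: up to d2, up-left to c1, 2× down-left (reaching a3), right to b3, 2× up-right (reaching d1), down-right to e2, down to e3 — 9 moves in all.
Check: order respected (1 at step 2, 2 at step 4, 3 at step 5, 4 at step 7); 9 moves as required.

d3 d2 c1 b2 a3 b3 c2 d1 e2 e3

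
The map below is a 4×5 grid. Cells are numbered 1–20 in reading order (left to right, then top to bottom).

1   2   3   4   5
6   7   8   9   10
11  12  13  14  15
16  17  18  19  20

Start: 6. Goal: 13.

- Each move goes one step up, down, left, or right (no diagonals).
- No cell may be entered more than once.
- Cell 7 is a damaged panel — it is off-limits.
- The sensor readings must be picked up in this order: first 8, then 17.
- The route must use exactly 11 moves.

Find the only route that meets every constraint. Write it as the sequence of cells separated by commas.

6, 1, 2, 3, 8, 9, 14, 19, 18, 17, 12, 13

The waypoints must appear in the order 8, 17, with no cell reused.
Route from 6: up to 1, 2× right (reaching 3), down to 8, right to 9, 2× down (reaching 19), 2× left (reaching 17), up to 12, right to 13 — 11 moves in all.
Check: order respected (8 at step 4, 17 at step 9); 11 moves as required.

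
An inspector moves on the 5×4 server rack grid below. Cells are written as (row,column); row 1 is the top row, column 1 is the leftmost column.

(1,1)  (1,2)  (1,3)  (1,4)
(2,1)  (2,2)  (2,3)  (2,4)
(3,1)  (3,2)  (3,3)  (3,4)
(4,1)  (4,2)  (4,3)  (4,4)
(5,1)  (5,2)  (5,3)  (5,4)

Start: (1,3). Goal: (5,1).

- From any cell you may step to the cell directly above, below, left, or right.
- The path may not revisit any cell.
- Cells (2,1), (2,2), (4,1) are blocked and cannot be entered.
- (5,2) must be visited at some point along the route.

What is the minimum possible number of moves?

6

Any route passes through (5,2) somewhere between (1,3) and (5,1). Summing Manhattan distances along the two legs ((1,3) → (5,2) → (5,1)) gives a lower bound of 5 + 1 = 6 moves.
A route of 6 moves achieves this: (1,3) → (2,3) → (3,3) → (4,3) → (5,3) → (5,2) → (5,1).
Since 6 matches the lower bound, it is optimal.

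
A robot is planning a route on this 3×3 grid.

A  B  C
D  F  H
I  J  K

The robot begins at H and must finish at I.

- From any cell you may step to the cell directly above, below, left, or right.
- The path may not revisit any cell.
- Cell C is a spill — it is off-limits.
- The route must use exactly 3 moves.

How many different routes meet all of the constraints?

Need simple routes of exactly 3 moves from H to I (Manhattan distance 3, so 0 moves are spent on a detour and 0 undoing it).
Enumerating: H K J I | H F J I | H F D I.
That gives 3 routes.

3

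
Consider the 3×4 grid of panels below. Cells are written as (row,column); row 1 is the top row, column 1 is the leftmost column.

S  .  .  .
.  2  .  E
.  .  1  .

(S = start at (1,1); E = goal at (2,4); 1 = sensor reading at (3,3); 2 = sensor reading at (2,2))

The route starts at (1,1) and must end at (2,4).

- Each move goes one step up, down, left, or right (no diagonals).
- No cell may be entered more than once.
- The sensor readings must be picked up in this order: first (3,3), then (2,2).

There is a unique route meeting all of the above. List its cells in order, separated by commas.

(1,1), (2,1), (3,1), (3,2), (3,3), (2,3), (2,2), (1,2), (1,3), (1,4), (2,4)

The waypoints must appear in the order (3,3), (2,2), with no cell reused.
Route from (1,1): down 2 to (3,1), right 2 to (3,3), up 1 to (2,3), left 1 to (2,2), up 1 to (1,2), right 2 to (1,4), down 1 to (2,4) — 10 moves in all.
Check: order respected (1 at step 4, 2 at step 6).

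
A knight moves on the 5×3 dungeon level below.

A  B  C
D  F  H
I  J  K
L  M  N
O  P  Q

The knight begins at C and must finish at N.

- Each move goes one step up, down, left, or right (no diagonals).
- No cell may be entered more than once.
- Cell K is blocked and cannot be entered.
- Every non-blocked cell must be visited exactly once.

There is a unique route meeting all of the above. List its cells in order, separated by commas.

Need to visit all 14 open cells exactly once, starting at C and ending at N.
Cell A has only two open neighbours (D and B), so the path must pass straight through it: one of those is the cell it's entered from and the other is where it exits.
Route from C: down 1 to H, left 1 to F, up 1 to B, left 1 to A, down 2 to I, right 1 to J, down 1 to M, left 1 to L, down 1 to O, right 2 to Q, up 1 to N — 13 moves in all.
Check: all 14 open cells covered.

C, H, F, B, A, D, I, J, M, L, O, P, Q, N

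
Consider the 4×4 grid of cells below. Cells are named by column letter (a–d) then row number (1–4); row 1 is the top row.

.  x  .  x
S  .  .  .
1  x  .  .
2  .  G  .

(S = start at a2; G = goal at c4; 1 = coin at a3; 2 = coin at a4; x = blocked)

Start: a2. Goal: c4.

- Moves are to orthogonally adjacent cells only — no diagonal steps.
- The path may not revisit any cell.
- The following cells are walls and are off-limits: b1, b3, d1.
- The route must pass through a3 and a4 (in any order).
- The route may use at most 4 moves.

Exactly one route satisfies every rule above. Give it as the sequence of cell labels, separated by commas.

The 4-move cap with required stops at a3, a4 leaves no slack for detours.
Route from a2: down 2 to a4, right 2 to c4 — 4 moves in all.
Check: all required cells visited; 4 ≤ 4 moves.

a2, a3, a4, b4, c4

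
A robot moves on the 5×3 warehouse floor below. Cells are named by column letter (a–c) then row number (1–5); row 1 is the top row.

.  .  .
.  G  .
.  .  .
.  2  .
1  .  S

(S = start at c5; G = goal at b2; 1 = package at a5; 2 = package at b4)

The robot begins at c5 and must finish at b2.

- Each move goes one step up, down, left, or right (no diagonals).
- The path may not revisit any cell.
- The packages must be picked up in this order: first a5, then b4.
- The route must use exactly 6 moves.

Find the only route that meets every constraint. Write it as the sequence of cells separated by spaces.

The waypoints must appear in the order a5, b4, with no cell reused.
Route from c5: 2× left (reaching a5), up to a4, right to b4, 2× up (reaching b2) — 6 moves in all.
Check: order respected (1 at step 2, 2 at step 4); 6 moves as required.

c5 b5 a5 a4 b4 b3 b2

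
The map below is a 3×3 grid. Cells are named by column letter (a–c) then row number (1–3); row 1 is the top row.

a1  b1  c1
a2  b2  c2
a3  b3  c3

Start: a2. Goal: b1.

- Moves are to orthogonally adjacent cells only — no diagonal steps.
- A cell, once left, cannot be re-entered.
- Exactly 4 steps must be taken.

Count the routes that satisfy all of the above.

Need simple routes of exactly 4 moves from a2 to b1 (Manhattan distance 2, so 1 moves are spent on a detour and 1 undoing it).
Enumerating: a2 a3 b3 b2 b1 | a2 b2 c2 c1 b1.
That gives 2 routes.

2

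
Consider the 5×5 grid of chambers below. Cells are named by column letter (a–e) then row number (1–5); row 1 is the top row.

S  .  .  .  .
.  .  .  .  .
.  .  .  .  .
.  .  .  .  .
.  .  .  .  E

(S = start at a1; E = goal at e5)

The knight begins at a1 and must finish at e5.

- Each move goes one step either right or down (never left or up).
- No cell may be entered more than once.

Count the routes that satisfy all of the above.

70

A right/down-only route from a1 to e5 makes exactly 4 down-moves and 4 right-moves in some order.
With no other constraints that would be C(8,4) = 70 routes.
That gives 70 routes.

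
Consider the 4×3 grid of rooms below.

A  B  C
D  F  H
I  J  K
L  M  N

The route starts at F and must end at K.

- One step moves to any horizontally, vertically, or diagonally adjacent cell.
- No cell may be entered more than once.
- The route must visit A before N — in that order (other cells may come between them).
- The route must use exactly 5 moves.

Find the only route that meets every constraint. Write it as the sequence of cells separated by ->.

F -> A -> D -> J -> N -> K

The waypoints must appear in the order A, N, with no cell reused.
Route from F: up-left 1 to A, down 1 to D, down-right 2 to N, up 1 to K — 5 moves in all.
Check: order respected (A at step 1, N at step 4); 5 moves as required.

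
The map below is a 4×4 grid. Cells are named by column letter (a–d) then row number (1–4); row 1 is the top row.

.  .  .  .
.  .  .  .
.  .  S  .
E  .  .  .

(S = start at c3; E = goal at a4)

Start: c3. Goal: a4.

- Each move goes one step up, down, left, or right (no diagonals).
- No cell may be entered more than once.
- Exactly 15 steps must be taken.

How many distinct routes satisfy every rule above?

Need simple routes of exactly 15 moves from c3 to a4 (Manhattan distance 3, so 6 moves are spent on a detour and 6 undoing it).
Enumerating: c3 c2 c1 d1 d2 d3 d4 c4 b4 b3 b2 b1 a1 a2 a3 a4 | c3 c2 b2 b3 b4 c4 d4 d3 d2 d1 c1 b1 a1 a2 a3 a4 | c3 c2 b2 b3 a3 a2 a1 b1 c1 d1 d2 d3 d4 c4 b4 a4 | c3 c2 b2 a2 a1 b1 c1 d1 d2 d3 d4 c4 b4 b3 a3 a4 | c3 c4 d4 d3 d2 d1 c1 c2 b2 b1 a1 a2 a3 b3 b4 a4 | c3 b3 b4 c4 d4 d3 d2 d1 c1 c2 b2 b1 a1 a2 a3 a4 | c3 b3 a3 a2 a1 b1 b2 c2 c1 d1 d2 d3 d4 c4 b4 a4 | c3 d3 d4 c4 b4 b3 b2 c2 d2 d1 c1 b1 a1 a2 a3 a4.
That gives 8 routes.

8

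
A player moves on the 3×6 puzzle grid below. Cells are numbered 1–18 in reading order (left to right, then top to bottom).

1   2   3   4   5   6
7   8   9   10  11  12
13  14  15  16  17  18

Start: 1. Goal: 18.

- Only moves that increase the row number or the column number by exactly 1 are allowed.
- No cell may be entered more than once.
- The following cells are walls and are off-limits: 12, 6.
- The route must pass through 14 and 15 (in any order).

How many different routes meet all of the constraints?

A right/down-only route from 1 to 18 makes exactly 2 down-moves and 5 right-moves in some order.
With no other constraints that would be C(7,2) = 21 routes.
A monotone route can only reach the required cells in the order 14, 15, so split there and multiply the segment counts (each segment already excludes blocked cells): 1→14: 3; 14→15: 1; 15→18: 1; product = 3.
That gives 3 routes.

3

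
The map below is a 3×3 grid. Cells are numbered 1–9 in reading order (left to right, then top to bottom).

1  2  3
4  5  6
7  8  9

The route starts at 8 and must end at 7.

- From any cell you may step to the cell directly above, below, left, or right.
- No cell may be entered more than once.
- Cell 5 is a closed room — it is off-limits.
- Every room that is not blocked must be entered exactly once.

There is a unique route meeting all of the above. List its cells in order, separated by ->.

Need to visit all 8 open cells exactly once, starting at 8 and ending at 7.
Cell 9 has only two open neighbours (6 and 8), so the path must pass straight through it: one of those is the cell it's entered from and the other is where it exits.
Route from 8: right 1 to 9, up 2 to 3, left 2 to 1, down 2 to 7 — 7 moves in all.
Check: all 8 open cells covered.

8 -> 9 -> 6 -> 3 -> 2 -> 1 -> 4 -> 7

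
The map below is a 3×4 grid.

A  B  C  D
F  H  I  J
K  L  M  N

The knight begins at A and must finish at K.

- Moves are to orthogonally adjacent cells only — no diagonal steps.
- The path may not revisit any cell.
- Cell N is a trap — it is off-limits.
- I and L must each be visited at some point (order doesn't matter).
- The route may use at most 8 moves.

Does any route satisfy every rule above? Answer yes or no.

One route that works: A → F → H → I → M → L → K.

yes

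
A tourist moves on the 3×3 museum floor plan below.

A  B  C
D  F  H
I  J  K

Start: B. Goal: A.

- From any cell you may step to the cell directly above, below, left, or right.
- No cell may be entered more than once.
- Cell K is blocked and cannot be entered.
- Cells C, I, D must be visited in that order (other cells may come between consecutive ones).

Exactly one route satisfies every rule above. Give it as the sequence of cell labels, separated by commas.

B, C, H, F, J, I, D, A

The waypoints must appear in the order C, I, D, with no cell reused.
Route from B: right 1 to C, down 1 to H, left 1 to F, down 1 to J, left 1 to I, up 2 to A — 7 moves in all.
Check: order respected (C at step 1, I at step 5, D at step 6).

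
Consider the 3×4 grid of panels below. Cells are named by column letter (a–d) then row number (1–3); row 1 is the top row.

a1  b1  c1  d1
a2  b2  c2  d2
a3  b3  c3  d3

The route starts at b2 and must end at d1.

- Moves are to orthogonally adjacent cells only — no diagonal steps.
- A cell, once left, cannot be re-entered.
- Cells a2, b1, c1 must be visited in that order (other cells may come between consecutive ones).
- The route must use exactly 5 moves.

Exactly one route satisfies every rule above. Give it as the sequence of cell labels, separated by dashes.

The waypoints must appear in the order a2, b1, c1, with no cell reused.
Route from b2: left 1 to a2, up 1 to a1, right 3 to d1 — 5 moves in all.
Check: order respected (a2 at step 1, b1 at step 3, c1 at step 4); 5 moves as required.

b2 - a2 - a1 - b1 - c1 - d1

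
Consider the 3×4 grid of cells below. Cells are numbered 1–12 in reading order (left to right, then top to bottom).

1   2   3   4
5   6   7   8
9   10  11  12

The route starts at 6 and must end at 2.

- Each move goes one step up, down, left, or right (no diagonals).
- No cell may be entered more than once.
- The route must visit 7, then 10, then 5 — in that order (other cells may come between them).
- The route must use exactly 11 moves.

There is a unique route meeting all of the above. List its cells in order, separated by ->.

6 -> 7 -> 3 -> 4 -> 8 -> 12 -> 11 -> 10 -> 9 -> 5 -> 1 -> 2

The waypoints must appear in the order 7, 10, 5, with no cell reused.
Route from 6: right 1 to 7, up 1 to 3, right 1 to 4, down 2 to 12, left 3 to 9, up 2 to 1, right 1 to 2 — 11 moves in all.
Check: order respected (7 at step 1, 10 at step 7, 5 at step 9); 11 moves as required.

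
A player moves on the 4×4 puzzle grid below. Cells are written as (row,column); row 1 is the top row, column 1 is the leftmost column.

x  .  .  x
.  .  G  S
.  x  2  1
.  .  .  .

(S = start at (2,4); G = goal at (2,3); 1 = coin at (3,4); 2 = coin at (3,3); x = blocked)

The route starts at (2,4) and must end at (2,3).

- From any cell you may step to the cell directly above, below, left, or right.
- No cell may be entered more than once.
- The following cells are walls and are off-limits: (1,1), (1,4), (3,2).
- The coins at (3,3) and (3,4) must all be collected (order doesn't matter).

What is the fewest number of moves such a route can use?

3

Any route passes through (3,3) and (3,4) in some order between (2,4) and (2,3). Summing Manhattan distances along each leg and taking the cheapest ordering ((2,4) → (3,4) → (3,3) → (2,3)) gives a lower bound of 1 + 1 + 1 = 3 moves.
A route of 3 moves achieves this: (2,4) → (3,4) → (3,3) → (2,3).
Since 3 matches the lower bound, it is optimal.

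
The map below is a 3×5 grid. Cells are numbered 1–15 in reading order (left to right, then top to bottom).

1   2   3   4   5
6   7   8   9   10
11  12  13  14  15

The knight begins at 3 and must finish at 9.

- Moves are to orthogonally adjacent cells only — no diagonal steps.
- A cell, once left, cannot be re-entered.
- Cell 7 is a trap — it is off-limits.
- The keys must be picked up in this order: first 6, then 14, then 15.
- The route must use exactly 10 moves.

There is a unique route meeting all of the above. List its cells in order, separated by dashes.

The waypoints must appear in the order 6, 14, 15, with no cell reused.
Route from 3: 2× left (reaching 1), 2× down (reaching 11), 4× right (reaching 15), up to 10, left to 9 — 10 moves in all.
Check: order respected (6 at step 3, 14 at step 7, 15 at step 8); 10 moves as required.

3 - 2 - 1 - 6 - 11 - 12 - 13 - 14 - 15 - 10 - 9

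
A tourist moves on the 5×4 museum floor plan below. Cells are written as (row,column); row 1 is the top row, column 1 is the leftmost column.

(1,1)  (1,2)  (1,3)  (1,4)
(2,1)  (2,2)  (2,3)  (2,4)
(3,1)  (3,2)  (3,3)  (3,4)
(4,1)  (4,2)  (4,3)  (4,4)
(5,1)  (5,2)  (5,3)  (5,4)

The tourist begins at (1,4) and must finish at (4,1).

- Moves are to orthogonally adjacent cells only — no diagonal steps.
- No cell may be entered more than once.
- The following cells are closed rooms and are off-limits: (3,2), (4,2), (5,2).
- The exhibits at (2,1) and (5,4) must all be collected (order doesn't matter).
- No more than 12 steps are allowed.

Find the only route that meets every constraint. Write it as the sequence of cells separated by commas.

(1,4), (2,4), (3,4), (4,4), (5,4), (5,3), (4,3), (3,3), (2,3), (2,2), (2,1), (3,1), (4,1)

The 12-move cap with required stops at (2,1), (5,4) leaves no slack for detours.
Route from (1,4): down 4 to (5,4), left 1 to (5,3), up 3 to (2,3), left 2 to (2,1), down 2 to (4,1) — 12 moves in all.
Check: all required cells visited; 12 ≤ 12 moves.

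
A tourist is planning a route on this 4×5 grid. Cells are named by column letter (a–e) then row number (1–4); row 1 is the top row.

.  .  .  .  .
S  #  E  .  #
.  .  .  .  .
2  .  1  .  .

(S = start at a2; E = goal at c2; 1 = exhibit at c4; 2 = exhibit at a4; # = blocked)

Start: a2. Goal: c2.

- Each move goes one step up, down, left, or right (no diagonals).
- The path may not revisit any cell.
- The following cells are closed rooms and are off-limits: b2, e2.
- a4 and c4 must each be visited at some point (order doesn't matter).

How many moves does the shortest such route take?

6

Any route passes through a4 and c4 in some order between a2 and c2. Summing Manhattan distances along each leg and taking the cheapest ordering (a2 → a4 → c4 → c2) gives a lower bound of 2 + 2 + 2 = 6 moves.
A route of 6 moves achieves this: a2 → a3 → a4 → b4 → c4 → c3 → c2.
Since 6 matches the lower bound, it is optimal.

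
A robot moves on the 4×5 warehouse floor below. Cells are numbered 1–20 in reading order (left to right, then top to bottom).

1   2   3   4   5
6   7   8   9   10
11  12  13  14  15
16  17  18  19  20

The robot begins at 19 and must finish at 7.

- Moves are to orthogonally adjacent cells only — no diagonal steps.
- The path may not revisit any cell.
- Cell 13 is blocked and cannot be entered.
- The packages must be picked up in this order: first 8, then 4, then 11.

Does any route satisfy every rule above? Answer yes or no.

Ignoring the required order, 10 revisit-free routes from 19 to 7 pass through all of 8, 4, and 11; the waypoint orders that occur are 11 → 4 → 8 (6); 4 → 8 → 11 (4) — never 8 → 4 → 11.

no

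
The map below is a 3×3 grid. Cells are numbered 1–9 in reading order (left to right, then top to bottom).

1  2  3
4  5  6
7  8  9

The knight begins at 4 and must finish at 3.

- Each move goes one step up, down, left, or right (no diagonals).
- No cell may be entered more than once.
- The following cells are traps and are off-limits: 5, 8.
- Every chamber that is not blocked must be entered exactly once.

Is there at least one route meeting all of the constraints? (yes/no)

no

Cell 7 has only one open neighbour but is neither the start nor the goal, so a Hamiltonian route would have to both enter and leave it through the same neighbour — impossible without revisiting.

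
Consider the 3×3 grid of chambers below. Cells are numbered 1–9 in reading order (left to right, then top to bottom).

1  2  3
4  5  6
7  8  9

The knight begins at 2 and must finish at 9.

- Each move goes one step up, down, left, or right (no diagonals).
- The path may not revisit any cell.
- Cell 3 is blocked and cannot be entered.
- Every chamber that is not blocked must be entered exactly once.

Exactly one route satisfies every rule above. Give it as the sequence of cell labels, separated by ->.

Need to visit all 8 open cells exactly once, starting at 2 and ending at 9.
Route from 2: left 1 to 1, down 2 to 7, right 1 to 8, up 1 to 5, right 1 to 6, down 1 to 9 — 7 moves in all.
Check: all 8 open cells covered.

2 -> 1 -> 4 -> 7 -> 8 -> 5 -> 6 -> 9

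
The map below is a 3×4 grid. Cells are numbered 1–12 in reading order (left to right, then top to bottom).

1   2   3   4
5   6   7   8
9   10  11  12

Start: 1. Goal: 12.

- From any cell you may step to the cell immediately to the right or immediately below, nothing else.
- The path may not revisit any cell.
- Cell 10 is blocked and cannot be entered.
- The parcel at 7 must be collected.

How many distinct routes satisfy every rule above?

A right/down-only route from 1 to 12 makes exactly 2 down-moves and 3 right-moves in some order.
With no other constraints that would be C(5,2) = 10 routes.
Split at 7 and multiply the segment counts (each segment already excludes blocked cells): 1→7: 3; 7→12: 2; product = 6.
That gives 6 routes.

6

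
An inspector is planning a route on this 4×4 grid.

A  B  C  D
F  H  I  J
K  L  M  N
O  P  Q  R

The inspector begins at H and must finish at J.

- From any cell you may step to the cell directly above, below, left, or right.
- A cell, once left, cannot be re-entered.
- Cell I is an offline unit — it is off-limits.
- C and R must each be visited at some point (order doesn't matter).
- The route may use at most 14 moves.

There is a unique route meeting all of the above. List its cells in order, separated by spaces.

H L M N R Q P O K F A B C D J

Any route must reach C and R and still end at J within 14 moves, so the order of the required stops is forced.
Route from H: down to L, 2× right (reaching N), down to R, 3× left (reaching O), 3× up (reaching A), 3× right (reaching D), down to J — 14 moves in all.
Check: all required cells visited; 14 ≤ 14 moves.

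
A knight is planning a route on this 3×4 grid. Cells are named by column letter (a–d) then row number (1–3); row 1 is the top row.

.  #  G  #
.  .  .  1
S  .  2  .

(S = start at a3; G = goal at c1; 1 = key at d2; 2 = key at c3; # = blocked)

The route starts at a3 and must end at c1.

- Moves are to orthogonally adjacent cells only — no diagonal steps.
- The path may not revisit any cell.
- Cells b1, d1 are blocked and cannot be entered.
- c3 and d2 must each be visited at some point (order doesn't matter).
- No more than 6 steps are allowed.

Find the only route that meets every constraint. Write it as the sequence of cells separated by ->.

The 6-move cap with required stops at c3, d2 leaves no slack for detours.
Route from a3: 3× right (reaching d3), up to d2, left to c2, up to c1 — 6 moves in all.
Check: all required cells visited; 6 ≤ 6 moves.

a3 -> b3 -> c3 -> d3 -> d2 -> c2 -> c1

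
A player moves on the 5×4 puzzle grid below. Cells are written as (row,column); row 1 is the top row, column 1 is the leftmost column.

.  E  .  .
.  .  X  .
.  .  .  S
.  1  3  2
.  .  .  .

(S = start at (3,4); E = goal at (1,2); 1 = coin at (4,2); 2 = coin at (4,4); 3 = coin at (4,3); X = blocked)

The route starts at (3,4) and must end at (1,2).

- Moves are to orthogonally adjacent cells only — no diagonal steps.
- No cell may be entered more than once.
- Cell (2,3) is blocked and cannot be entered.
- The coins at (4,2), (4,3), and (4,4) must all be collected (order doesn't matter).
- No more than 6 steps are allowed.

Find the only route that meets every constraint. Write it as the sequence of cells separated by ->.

(3,4) -> (4,4) -> (4,3) -> (4,2) -> (3,2) -> (2,2) -> (1,2)

Any route must reach (4,2), (4,3), and (4,4) and still end at (1,2) within 6 moves, so the order of the required stops is forced.
Route from (3,4): down to (4,4), 2× left (reaching (4,2)), 3× up (reaching (1,2)) — 6 moves in all.
Check: all required cells visited; 6 ≤ 6 moves.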